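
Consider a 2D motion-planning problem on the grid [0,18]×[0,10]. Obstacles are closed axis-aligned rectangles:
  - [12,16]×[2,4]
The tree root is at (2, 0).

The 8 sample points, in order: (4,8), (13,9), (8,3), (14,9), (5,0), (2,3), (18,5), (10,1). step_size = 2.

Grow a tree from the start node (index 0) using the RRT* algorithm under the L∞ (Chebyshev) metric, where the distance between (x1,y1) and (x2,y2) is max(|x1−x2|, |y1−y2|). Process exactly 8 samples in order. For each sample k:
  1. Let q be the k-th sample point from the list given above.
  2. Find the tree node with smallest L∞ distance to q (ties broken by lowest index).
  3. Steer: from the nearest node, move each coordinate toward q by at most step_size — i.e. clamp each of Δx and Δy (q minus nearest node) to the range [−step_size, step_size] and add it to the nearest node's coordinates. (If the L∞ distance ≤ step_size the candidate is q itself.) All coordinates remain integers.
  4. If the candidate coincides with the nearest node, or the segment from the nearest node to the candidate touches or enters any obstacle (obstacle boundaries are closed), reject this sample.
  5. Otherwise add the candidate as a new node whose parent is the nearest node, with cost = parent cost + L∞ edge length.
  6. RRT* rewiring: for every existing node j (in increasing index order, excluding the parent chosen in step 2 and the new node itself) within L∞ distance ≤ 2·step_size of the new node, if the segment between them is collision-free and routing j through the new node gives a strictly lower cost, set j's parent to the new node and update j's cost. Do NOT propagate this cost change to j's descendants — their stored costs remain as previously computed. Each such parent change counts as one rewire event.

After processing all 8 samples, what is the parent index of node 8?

Parent of node 8: 3

1. q=(4,8) nearest=0 d=8 new=(4,2) → add node 1 parent=0 cost=2
2. q=(13,9) nearest=1 d=9 new=(6,4) → add node 2 parent=1 cost=4
3. q=(8,3) nearest=2 d=2 new=(8,3) → add node 3 parent=2 cost=6
4. q=(14,9) nearest=3 d=6 new=(10,5) → add node 4 parent=3 cost=8
5. q=(5,0) nearest=1 d=2 new=(5,0) → add node 5 parent=1 cost=4
6. q=(2,3) nearest=1 d=2 new=(2,3) → add node 6 parent=1 cost=4
7. q=(18,5) nearest=4 d=8 new=(12,5) → add node 7 parent=4 cost=10
8. q=(10,1) nearest=3 d=2 new=(10,1) → add node 8 parent=3 cost=8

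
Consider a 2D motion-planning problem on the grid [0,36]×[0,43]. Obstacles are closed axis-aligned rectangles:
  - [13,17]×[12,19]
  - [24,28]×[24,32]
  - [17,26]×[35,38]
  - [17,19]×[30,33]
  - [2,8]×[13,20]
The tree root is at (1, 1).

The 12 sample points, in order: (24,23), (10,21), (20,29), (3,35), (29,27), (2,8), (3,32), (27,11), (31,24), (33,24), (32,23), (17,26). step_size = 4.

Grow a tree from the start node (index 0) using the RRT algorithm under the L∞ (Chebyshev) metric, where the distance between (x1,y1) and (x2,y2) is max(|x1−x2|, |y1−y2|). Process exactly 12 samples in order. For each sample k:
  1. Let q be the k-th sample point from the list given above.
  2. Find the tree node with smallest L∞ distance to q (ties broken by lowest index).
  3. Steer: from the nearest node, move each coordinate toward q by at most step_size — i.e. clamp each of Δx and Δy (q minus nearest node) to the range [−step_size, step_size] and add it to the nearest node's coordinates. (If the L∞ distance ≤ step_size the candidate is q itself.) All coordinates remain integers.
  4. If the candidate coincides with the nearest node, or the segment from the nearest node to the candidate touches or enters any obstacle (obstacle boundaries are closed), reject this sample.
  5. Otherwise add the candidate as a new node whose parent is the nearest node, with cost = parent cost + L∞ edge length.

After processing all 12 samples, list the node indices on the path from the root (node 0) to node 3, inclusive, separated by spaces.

1. q=(24,23) nearest=0 d=23 new=(5,5) → add node 1 parent=0 cost=4
2. q=(10,21) nearest=1 d=16 new=(9,9) → add node 2 parent=1 cost=8
3. q=(20,29) nearest=2 d=20 new=(13,13) → blocked by [13,17]×[12,19], reject
4. q=(3,35) nearest=2 d=26 new=(5,13) → blocked by [2,8]×[13,20], reject
5. q=(29,27) nearest=2 d=20 new=(13,13) → blocked by [13,17]×[12,19], reject
6. q=(2,8) nearest=1 d=3 new=(2,8) → add node 3 parent=1 cost=7
7. q=(3,32) nearest=2 d=23 new=(5,13) → blocked by [2,8]×[13,20], reject
8. q=(27,11) nearest=2 d=18 new=(13,11) → add node 4 parent=2 cost=12
9. q=(31,24) nearest=4 d=18 new=(17,15) → blocked by [13,17]×[12,19], reject
10. q=(33,24) nearest=4 d=20 new=(17,15) → blocked by [13,17]×[12,19], reject
11. q=(32,23) nearest=4 d=19 new=(17,15) → blocked by [13,17]×[12,19], reject
12. q=(17,26) nearest=4 d=15 new=(17,15) → blocked by [13,17]×[12,19], reject

Path: 0 1 3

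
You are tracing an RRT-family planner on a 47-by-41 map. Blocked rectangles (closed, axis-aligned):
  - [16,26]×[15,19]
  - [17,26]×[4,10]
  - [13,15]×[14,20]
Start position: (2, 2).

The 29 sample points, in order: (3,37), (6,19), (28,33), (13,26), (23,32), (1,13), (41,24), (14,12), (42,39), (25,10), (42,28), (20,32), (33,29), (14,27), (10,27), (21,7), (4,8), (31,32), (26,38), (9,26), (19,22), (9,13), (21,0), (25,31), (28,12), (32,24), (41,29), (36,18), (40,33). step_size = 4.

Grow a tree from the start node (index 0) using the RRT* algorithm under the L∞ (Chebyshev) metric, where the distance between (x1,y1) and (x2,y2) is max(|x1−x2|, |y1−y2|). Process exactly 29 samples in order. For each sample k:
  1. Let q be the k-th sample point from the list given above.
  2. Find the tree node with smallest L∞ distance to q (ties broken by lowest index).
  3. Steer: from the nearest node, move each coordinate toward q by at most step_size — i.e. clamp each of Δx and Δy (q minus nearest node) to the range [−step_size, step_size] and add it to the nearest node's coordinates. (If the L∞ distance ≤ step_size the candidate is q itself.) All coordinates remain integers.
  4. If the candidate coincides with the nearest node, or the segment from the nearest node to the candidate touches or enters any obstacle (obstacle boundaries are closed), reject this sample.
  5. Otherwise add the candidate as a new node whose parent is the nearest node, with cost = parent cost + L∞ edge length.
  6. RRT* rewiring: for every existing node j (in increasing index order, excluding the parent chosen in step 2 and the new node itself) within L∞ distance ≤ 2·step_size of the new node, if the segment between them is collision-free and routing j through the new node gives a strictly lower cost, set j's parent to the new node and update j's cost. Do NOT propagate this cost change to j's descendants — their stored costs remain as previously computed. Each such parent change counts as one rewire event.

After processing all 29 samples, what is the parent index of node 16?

1. q=(3,37) nearest=0 d=35 new=(3,6) → add node 1 parent=0 cost=4
2. q=(6,19) nearest=1 d=13 new=(6,10) → add node 2 parent=1 cost=8
3. q=(28,33) nearest=2 d=23 new=(10,14) → add node 3 parent=2 cost=12
4. q=(13,26) nearest=3 d=12 new=(13,18) → blocked by [13,15]×[14,20], reject
5. q=(23,32) nearest=3 d=18 new=(14,18) → blocked by [13,15]×[14,20], reject
6. q=(1,13) nearest=2 d=5 new=(2,13) → add node 4 parent=2 cost=12
7. q=(41,24) nearest=3 d=31 new=(14,18) → blocked by [13,15]×[14,20], reject
8. q=(14,12) nearest=3 d=4 new=(14,12) → add node 5 parent=3 cost=16
9. q=(42,39) nearest=5 d=28 new=(18,16) → blocked by [16,26]×[15,19], reject
10. q=(25,10) nearest=5 d=11 new=(18,10) → blocked by [17,26]×[4,10], reject
11. q=(42,28) nearest=5 d=28 new=(18,16) → blocked by [16,26]×[15,19], reject
12. q=(20,32) nearest=3 d=18 new=(14,18) → blocked by [13,15]×[14,20], reject
13. q=(33,29) nearest=5 d=19 new=(18,16) → blocked by [16,26]×[15,19], reject
14. q=(14,27) nearest=3 d=13 new=(14,18) → blocked by [13,15]×[14,20], reject
15. q=(10,27) nearest=3 d=13 new=(10,18) → add node 6 parent=3 cost=16
16. q=(21,7) nearest=5 d=7 new=(18,8) → blocked by [17,26]×[4,10], reject
17. q=(4,8) nearest=1 d=2 new=(4,8) → add node 7 parent=1 cost=6; rewire 4→7 (11<12)
18. q=(31,32) nearest=5 d=20 new=(18,16) → blocked by [16,26]×[15,19], reject
19. q=(26,38) nearest=6 d=20 new=(14,22) → add node 8 parent=6 cost=20
20. q=(9,26) nearest=8 d=5 new=(10,26) → add node 9 parent=8 cost=24
21. q=(19,22) nearest=8 d=5 new=(18,22) → add node 10 parent=8 cost=24
22. q=(9,13) nearest=3 d=1 new=(9,13) → add node 11 parent=3 cost=13
23. q=(21,0) nearest=5 d=12 new=(18,8) → blocked by [17,26]×[4,10], reject
24. q=(25,31) nearest=10 d=9 new=(22,26) → add node 12 parent=10 cost=28
25. q=(28,12) nearest=10 d=10 new=(22,18) → blocked by [16,26]×[15,19], reject
26. q=(32,24) nearest=12 d=10 new=(26,24) → add node 13 parent=12 cost=32
27. q=(41,29) nearest=13 d=15 new=(30,28) → add node 14 parent=13 cost=36
28. q=(36,18) nearest=13 d=10 new=(30,20) → add node 15 parent=13 cost=36
29. q=(40,33) nearest=14 d=10 new=(34,32) → add node 16 parent=14 cost=40

Parent of node 16: 14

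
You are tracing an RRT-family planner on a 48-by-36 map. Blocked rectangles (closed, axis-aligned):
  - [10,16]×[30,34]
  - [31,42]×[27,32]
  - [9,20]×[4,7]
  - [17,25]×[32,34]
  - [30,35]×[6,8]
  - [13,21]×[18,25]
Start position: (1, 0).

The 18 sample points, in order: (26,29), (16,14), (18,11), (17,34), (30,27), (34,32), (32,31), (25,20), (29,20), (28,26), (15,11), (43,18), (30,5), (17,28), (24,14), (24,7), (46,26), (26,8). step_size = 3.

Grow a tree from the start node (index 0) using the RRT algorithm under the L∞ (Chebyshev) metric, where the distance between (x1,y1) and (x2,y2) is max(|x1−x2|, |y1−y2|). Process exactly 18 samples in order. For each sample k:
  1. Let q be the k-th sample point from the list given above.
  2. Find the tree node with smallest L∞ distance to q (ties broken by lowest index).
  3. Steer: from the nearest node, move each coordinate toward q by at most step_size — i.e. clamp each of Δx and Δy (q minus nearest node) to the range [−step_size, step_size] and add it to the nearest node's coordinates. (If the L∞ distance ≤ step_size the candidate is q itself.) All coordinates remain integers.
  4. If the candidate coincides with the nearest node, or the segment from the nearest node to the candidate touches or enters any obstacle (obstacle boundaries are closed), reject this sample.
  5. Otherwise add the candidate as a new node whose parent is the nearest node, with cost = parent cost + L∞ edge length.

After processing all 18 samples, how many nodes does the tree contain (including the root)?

Node count: 12

1. q=(26,29) nearest=0 d=29 new=(4,3) → add node 1 parent=0 cost=3
2. q=(16,14) nearest=1 d=12 new=(7,6) → add node 2 parent=1 cost=6
3. q=(18,11) nearest=2 d=11 new=(10,9) → add node 3 parent=2 cost=9
4. q=(17,34) nearest=3 d=25 new=(13,12) → add node 4 parent=3 cost=12
5. q=(30,27) nearest=4 d=17 new=(16,15) → add node 5 parent=4 cost=15
6. q=(34,32) nearest=5 d=18 new=(19,18) → blocked by [13,21]×[18,25], reject
7. q=(32,31) nearest=5 d=16 new=(19,18) → blocked by [13,21]×[18,25], reject
8. q=(25,20) nearest=5 d=9 new=(19,18) → blocked by [13,21]×[18,25], reject
9. q=(29,20) nearest=5 d=13 new=(19,18) → blocked by [13,21]×[18,25], reject
10. q=(28,26) nearest=5 d=12 new=(19,18) → blocked by [13,21]×[18,25], reject
11. q=(15,11) nearest=4 d=2 new=(15,11) → add node 6 parent=4 cost=14
12. q=(43,18) nearest=5 d=27 new=(19,18) → blocked by [13,21]×[18,25], reject
13. q=(30,5) nearest=5 d=14 new=(19,12) → add node 7 parent=5 cost=18
14. q=(17,28) nearest=5 d=13 new=(17,18) → blocked by [13,21]×[18,25], reject
15. q=(24,14) nearest=7 d=5 new=(22,14) → add node 8 parent=7 cost=21
16. q=(24,7) nearest=7 d=5 new=(22,9) → add node 9 parent=7 cost=21
17. q=(46,26) nearest=8 d=24 new=(25,17) → add node 10 parent=8 cost=24
18. q=(26,8) nearest=9 d=4 new=(25,8) → add node 11 parent=9 cost=24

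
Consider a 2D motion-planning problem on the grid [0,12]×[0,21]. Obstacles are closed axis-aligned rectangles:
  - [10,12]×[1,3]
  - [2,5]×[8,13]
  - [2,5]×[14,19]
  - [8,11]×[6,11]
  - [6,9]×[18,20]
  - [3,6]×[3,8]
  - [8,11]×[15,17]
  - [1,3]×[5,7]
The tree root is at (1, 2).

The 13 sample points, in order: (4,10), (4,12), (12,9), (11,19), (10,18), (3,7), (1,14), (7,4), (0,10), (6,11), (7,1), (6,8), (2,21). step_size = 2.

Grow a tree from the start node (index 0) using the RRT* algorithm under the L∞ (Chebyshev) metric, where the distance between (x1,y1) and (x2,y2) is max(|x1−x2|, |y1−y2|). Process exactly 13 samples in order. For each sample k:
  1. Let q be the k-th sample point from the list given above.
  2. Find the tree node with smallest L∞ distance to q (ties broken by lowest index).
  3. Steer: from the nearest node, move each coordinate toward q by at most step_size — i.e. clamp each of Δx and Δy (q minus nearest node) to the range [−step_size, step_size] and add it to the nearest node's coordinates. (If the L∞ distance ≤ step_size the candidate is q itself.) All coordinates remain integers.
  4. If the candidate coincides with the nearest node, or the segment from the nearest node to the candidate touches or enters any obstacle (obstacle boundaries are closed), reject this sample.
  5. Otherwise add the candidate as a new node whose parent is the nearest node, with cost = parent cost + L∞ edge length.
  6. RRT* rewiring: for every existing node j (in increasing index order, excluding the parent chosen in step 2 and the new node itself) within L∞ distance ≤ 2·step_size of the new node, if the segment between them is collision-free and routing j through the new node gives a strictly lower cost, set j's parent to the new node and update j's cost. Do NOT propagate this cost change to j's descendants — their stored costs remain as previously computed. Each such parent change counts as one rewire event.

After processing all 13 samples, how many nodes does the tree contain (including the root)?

1. q=(4,10) nearest=0 d=8 new=(3,4) → blocked by [3,6]×[3,8], reject
2. q=(4,12) nearest=0 d=10 new=(3,4) → blocked by [3,6]×[3,8], reject
3. q=(12,9) nearest=0 d=11 new=(3,4) → blocked by [3,6]×[3,8], reject
4. q=(11,19) nearest=0 d=17 new=(3,4) → blocked by [3,6]×[3,8], reject
5. q=(10,18) nearest=0 d=16 new=(3,4) → blocked by [3,6]×[3,8], reject
6. q=(3,7) nearest=0 d=5 new=(3,4) → blocked by [3,6]×[3,8], reject
7. q=(1,14) nearest=0 d=12 new=(1,4) → add node 1 parent=0 cost=2
8. q=(7,4) nearest=0 d=6 new=(3,4) → blocked by [3,6]×[3,8], reject
9. q=(0,10) nearest=1 d=6 new=(0,6) → add node 2 parent=1 cost=4
10. q=(6,11) nearest=2 d=6 new=(2,8) → blocked by [2,5]×[8,13], reject
11. q=(7,1) nearest=0 d=6 new=(3,1) → add node 3 parent=0 cost=2
12. q=(6,8) nearest=1 d=5 new=(3,6) → blocked by [3,6]×[3,8], reject
13. q=(2,21) nearest=2 d=15 new=(2,8) → blocked by [2,5]×[8,13], reject

Node count: 4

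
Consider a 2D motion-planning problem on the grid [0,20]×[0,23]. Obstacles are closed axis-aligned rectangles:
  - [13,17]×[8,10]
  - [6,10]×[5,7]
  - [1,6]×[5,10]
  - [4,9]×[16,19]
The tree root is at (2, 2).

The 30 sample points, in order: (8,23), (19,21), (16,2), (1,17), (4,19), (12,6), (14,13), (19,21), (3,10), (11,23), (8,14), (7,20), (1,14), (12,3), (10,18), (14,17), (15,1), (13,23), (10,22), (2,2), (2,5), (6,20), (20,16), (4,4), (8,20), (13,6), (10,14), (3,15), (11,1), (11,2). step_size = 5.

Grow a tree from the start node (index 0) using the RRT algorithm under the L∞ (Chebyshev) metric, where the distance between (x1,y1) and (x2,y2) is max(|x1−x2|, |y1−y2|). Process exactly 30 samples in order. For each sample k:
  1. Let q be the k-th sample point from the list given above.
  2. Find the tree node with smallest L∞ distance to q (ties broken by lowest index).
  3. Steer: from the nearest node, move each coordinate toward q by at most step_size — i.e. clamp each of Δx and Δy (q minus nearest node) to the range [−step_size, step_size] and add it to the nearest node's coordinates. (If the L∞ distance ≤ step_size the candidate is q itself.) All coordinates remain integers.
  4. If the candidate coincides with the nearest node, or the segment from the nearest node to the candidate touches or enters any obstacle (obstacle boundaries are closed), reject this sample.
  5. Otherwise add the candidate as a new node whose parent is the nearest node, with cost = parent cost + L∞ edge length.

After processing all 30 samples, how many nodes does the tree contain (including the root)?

Node count: 20

1. q=(8,23) nearest=0 d=21 new=(7,7) → blocked by [6,10]×[5,7], reject
2. q=(19,21) nearest=0 d=19 new=(7,7) → blocked by [6,10]×[5,7], reject
3. q=(16,2) nearest=0 d=14 new=(7,2) → add node 1 parent=0 cost=5
4. q=(1,17) nearest=0 d=15 new=(1,7) → blocked by [1,6]×[5,10], reject
5. q=(4,19) nearest=0 d=17 new=(4,7) → blocked by [1,6]×[5,10], reject
6. q=(12,6) nearest=1 d=5 new=(12,6) → add node 2 parent=1 cost=10
7. q=(14,13) nearest=2 d=7 new=(14,11) → blocked by [13,17]×[8,10], reject
8. q=(19,21) nearest=2 d=15 new=(17,11) → blocked by [13,17]×[8,10], reject
9. q=(3,10) nearest=0 d=8 new=(3,7) → blocked by [1,6]×[5,10], reject
10. q=(11,23) nearest=2 d=17 new=(11,11) → add node 3 parent=2 cost=15
11. q=(8,14) nearest=3 d=3 new=(8,14) → add node 4 parent=3 cost=18
12. q=(7,20) nearest=4 d=6 new=(7,19) → blocked by [4,9]×[16,19], reject
13. q=(1,14) nearest=4 d=7 new=(3,14) → add node 5 parent=4 cost=23
14. q=(12,3) nearest=2 d=3 new=(12,3) → add node 6 parent=2 cost=13
15. q=(10,18) nearest=4 d=4 new=(10,18) → blocked by [4,9]×[16,19], reject
16. q=(14,17) nearest=3 d=6 new=(14,16) → add node 7 parent=3 cost=20
17. q=(15,1) nearest=6 d=3 new=(15,1) → add node 8 parent=6 cost=16
18. q=(13,23) nearest=7 d=7 new=(13,21) → add node 9 parent=7 cost=25
19. q=(10,22) nearest=9 d=3 new=(10,22) → add node 10 parent=9 cost=28
20. q=(2,2) nearest=0 d=0 → coincident, reject
21. q=(2,5) nearest=0 d=3 new=(2,5) → blocked by [1,6]×[5,10], reject
22. q=(6,20) nearest=10 d=4 new=(6,20) → add node 11 parent=10 cost=32
23. q=(20,16) nearest=7 d=6 new=(19,16) → add node 12 parent=7 cost=25
24. q=(4,4) nearest=0 d=2 new=(4,4) → add node 13 parent=0 cost=2
25. q=(8,20) nearest=10 d=2 new=(8,20) → add node 14 parent=10 cost=30
26. q=(13,6) nearest=2 d=1 new=(13,6) → add node 15 parent=2 cost=11
27. q=(10,14) nearest=4 d=2 new=(10,14) → add node 16 parent=4 cost=20
28. q=(3,15) nearest=5 d=1 new=(3,15) → add node 17 parent=5 cost=24
29. q=(11,1) nearest=6 d=2 new=(11,1) → add node 18 parent=6 cost=15
30. q=(11,2) nearest=6 d=1 new=(11,2) → add node 19 parent=6 cost=14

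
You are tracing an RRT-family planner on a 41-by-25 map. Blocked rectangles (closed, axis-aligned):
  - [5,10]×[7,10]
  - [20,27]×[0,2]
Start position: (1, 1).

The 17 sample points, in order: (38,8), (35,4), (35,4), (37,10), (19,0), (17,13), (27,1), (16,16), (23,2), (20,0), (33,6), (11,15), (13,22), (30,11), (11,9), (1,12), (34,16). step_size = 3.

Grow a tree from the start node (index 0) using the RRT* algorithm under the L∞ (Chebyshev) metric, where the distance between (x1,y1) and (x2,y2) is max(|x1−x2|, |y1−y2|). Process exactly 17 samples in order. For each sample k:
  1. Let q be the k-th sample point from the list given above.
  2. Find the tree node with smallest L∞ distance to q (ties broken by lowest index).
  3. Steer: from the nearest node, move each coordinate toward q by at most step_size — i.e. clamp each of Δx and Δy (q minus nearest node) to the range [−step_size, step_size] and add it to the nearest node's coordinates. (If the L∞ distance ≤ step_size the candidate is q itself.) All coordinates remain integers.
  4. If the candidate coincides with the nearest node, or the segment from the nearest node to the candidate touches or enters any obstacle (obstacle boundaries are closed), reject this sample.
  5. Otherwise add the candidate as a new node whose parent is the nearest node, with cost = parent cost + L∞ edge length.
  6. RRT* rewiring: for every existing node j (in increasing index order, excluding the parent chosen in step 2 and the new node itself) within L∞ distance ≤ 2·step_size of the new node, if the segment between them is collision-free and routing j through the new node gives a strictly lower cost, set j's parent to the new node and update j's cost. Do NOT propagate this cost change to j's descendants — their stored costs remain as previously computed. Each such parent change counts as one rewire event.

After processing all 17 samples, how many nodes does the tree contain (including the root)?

1. q=(38,8) nearest=0 d=37 new=(4,4) → add node 1 parent=0 cost=3
2. q=(35,4) nearest=1 d=31 new=(7,4) → add node 2 parent=1 cost=6
3. q=(35,4) nearest=2 d=28 new=(10,4) → add node 3 parent=2 cost=9
4. q=(37,10) nearest=3 d=27 new=(13,7) → add node 4 parent=3 cost=12
5. q=(19,0) nearest=4 d=7 new=(16,4) → add node 5 parent=4 cost=15
6. q=(17,13) nearest=4 d=6 new=(16,10) → add node 6 parent=4 cost=15
7. q=(27,1) nearest=5 d=11 new=(19,1) → add node 7 parent=5 cost=18
8. q=(16,16) nearest=6 d=6 new=(16,13) → add node 8 parent=6 cost=18
9. q=(23,2) nearest=7 d=4 new=(22,2) → blocked by [20,27]×[0,2], reject
10. q=(20,0) nearest=7 d=1 new=(20,0) → blocked by [20,27]×[0,2], reject
11. q=(33,6) nearest=7 d=14 new=(22,4) → blocked by [20,27]×[0,2], reject
12. q=(11,15) nearest=6 d=5 new=(13,13) → add node 9 parent=6 cost=18
13. q=(13,22) nearest=8 d=9 new=(13,16) → add node 10 parent=8 cost=21
14. q=(30,11) nearest=7 d=11 new=(22,4) → blocked by [20,27]×[0,2], reject
15. q=(11,9) nearest=4 d=2 new=(11,9) → add node 11 parent=4 cost=14
16. q=(1,12) nearest=1 d=8 new=(1,7) → add node 12 parent=1 cost=6
17. q=(34,16) nearest=7 d=15 new=(22,4) → blocked by [20,27]×[0,2], reject

Node count: 13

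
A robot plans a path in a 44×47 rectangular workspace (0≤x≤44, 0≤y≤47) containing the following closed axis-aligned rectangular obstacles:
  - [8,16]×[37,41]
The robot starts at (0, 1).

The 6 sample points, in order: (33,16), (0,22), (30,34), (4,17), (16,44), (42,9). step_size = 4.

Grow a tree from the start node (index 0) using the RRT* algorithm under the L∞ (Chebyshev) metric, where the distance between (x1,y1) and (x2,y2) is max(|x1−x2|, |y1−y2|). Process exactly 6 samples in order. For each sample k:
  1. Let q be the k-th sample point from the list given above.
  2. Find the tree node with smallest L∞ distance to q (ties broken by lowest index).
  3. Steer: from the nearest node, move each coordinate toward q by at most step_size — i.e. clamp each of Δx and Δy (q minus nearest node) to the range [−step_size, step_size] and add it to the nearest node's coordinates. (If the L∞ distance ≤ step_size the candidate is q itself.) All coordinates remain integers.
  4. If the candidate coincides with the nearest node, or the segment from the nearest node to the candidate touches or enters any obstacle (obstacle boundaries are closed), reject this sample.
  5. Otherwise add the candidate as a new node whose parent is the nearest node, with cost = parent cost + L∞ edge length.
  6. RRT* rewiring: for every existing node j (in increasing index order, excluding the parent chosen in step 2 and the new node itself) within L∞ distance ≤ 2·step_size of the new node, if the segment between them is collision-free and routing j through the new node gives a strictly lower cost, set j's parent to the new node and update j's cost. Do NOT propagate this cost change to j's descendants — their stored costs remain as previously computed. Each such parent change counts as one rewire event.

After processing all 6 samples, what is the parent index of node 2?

Parent of node 2: 1

1. q=(33,16) nearest=0 d=33 new=(4,5) → add node 1 parent=0 cost=4
2. q=(0,22) nearest=1 d=17 new=(0,9) → add node 2 parent=1 cost=8
3. q=(30,34) nearest=1 d=29 new=(8,9) → add node 3 parent=1 cost=8
4. q=(4,17) nearest=2 d=8 new=(4,13) → add node 4 parent=2 cost=12
5. q=(16,44) nearest=4 d=31 new=(8,17) → add node 5 parent=4 cost=16
6. q=(42,9) nearest=3 d=34 new=(12,9) → add node 6 parent=3 cost=12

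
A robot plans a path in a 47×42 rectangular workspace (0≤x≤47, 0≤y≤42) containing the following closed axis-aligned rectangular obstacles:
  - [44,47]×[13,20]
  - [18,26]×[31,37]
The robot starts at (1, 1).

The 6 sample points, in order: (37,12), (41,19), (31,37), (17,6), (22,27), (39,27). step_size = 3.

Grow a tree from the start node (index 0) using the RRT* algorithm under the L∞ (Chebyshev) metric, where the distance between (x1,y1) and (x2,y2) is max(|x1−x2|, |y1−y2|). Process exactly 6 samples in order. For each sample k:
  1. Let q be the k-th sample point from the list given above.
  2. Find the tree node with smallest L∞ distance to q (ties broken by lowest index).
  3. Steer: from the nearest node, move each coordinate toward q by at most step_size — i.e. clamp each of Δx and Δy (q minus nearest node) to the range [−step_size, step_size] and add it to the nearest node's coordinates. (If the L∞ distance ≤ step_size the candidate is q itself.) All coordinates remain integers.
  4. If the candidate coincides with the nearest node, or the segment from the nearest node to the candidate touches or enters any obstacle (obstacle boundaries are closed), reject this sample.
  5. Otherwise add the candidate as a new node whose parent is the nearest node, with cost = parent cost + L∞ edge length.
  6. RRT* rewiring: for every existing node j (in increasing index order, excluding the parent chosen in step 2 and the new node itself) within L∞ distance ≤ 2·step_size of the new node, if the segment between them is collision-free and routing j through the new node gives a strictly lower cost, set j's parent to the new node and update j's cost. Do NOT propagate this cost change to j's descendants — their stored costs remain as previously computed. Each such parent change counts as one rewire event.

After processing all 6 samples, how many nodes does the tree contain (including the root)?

Node count: 7

1. q=(37,12) nearest=0 d=36 new=(4,4) → add node 1 parent=0 cost=3
2. q=(41,19) nearest=1 d=37 new=(7,7) → add node 2 parent=1 cost=6
3. q=(31,37) nearest=2 d=30 new=(10,10) → add node 3 parent=2 cost=9
4. q=(17,6) nearest=3 d=7 new=(13,7) → add node 4 parent=3 cost=12
5. q=(22,27) nearest=3 d=17 new=(13,13) → add node 5 parent=3 cost=12
6. q=(39,27) nearest=4 d=26 new=(16,10) → add node 6 parent=4 cost=15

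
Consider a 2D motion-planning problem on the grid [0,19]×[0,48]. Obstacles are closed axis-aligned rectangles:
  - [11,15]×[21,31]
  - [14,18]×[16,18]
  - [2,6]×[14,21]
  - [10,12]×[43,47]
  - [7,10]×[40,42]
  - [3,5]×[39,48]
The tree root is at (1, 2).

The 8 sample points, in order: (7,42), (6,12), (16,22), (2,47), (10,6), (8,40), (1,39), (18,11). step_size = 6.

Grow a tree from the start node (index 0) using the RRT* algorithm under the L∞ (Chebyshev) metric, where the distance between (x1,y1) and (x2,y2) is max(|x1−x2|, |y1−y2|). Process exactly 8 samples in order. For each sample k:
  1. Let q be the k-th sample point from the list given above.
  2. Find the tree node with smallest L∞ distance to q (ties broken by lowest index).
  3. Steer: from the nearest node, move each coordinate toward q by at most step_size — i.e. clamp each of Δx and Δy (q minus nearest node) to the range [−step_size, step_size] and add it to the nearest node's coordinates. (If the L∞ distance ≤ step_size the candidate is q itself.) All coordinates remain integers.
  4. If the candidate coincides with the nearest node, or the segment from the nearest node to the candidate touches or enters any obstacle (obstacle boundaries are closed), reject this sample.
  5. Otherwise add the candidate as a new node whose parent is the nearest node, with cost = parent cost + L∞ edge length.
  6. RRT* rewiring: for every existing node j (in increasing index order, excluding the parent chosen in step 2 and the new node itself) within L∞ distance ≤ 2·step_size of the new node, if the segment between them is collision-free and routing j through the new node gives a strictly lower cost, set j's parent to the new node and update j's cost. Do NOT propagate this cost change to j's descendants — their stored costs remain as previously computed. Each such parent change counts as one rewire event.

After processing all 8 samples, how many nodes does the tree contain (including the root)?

1. q=(7,42) nearest=0 d=40 new=(7,8) → add node 1 parent=0 cost=6
2. q=(6,12) nearest=1 d=4 new=(6,12) → add node 2 parent=1 cost=10
3. q=(16,22) nearest=2 d=10 new=(12,18) → add node 3 parent=2 cost=16
4. q=(2,47) nearest=3 d=29 new=(6,24) → add node 4 parent=3 cost=22
5. q=(10,6) nearest=1 d=3 new=(10,6) → add node 5 parent=1 cost=9
6. q=(8,40) nearest=4 d=16 new=(8,30) → add node 6 parent=4 cost=28
7. q=(1,39) nearest=6 d=9 new=(2,36) → add node 7 parent=6 cost=34
8. q=(18,11) nearest=3 d=7 new=(18,12) → blocked by [14,18]×[16,18], reject

Node count: 8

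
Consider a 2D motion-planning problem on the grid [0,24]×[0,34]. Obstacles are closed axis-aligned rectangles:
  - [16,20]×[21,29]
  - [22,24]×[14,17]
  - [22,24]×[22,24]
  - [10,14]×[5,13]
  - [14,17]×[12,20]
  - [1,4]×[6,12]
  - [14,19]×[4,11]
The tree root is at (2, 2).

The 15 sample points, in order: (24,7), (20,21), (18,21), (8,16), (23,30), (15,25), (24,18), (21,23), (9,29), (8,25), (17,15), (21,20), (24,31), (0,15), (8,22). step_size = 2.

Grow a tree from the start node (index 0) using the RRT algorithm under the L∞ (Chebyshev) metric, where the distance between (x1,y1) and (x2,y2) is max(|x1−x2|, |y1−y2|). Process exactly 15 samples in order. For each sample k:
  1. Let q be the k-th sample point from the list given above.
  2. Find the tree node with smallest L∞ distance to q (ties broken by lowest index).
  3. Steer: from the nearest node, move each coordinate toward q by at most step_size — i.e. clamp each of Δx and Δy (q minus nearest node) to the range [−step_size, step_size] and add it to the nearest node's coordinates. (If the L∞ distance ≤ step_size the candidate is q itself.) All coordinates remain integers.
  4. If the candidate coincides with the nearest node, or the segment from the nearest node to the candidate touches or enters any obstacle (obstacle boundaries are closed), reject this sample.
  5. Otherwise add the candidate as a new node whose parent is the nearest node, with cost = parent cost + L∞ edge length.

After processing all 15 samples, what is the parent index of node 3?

Parent of node 3: 2

1. q=(24,7) nearest=0 d=22 new=(4,4) → add node 1 parent=0 cost=2
2. q=(20,21) nearest=1 d=17 new=(6,6) → add node 2 parent=1 cost=4
3. q=(18,21) nearest=2 d=15 new=(8,8) → add node 3 parent=2 cost=6
4. q=(8,16) nearest=3 d=8 new=(8,10) → add node 4 parent=3 cost=8
5. q=(23,30) nearest=4 d=20 new=(10,12) → blocked by [10,14]×[5,13], reject
6. q=(15,25) nearest=4 d=15 new=(10,12) → blocked by [10,14]×[5,13], reject
7. q=(24,18) nearest=3 d=16 new=(10,10) → blocked by [10,14]×[5,13], reject
8. q=(21,23) nearest=4 d=13 new=(10,12) → blocked by [10,14]×[5,13], reject
9. q=(9,29) nearest=4 d=19 new=(9,12) → add node 5 parent=4 cost=10
10. q=(8,25) nearest=5 d=13 new=(8,14) → add node 6 parent=5 cost=12
11. q=(17,15) nearest=5 d=8 new=(11,14) → blocked by [10,14]×[5,13], reject
12. q=(21,20) nearest=5 d=12 new=(11,14) → blocked by [10,14]×[5,13], reject
13. q=(24,31) nearest=6 d=17 new=(10,16) → add node 7 parent=6 cost=14
14. q=(0,15) nearest=3 d=8 new=(6,10) → add node 8 parent=3 cost=8
15. q=(8,22) nearest=7 d=6 new=(8,18) → add node 9 parent=7 cost=16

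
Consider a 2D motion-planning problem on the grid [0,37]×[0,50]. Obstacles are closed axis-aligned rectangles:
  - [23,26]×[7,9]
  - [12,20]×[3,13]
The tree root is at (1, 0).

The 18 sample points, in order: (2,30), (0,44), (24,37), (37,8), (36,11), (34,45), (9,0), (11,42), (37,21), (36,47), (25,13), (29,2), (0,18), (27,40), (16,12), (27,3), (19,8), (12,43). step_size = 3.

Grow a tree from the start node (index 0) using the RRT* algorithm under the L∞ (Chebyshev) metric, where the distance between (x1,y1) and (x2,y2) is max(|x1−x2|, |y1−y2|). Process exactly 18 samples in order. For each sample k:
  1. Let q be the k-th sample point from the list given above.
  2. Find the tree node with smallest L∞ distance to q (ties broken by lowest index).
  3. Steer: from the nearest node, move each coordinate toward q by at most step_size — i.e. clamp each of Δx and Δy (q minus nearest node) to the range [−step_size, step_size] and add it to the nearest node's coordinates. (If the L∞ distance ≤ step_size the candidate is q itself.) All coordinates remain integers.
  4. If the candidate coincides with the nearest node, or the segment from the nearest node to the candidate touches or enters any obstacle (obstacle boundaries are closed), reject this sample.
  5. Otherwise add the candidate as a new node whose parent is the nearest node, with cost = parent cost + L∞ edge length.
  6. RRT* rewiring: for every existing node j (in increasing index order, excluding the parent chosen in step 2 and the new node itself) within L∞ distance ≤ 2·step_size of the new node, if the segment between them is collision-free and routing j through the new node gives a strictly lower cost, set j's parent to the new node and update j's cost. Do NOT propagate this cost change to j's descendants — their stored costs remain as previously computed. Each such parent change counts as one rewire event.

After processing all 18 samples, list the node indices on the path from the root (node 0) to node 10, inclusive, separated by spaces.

Path: 0 1 2 3 4 5 6 8 10

1. q=(2,30) nearest=0 d=30 new=(2,3) → add node 1 parent=0 cost=3
2. q=(0,44) nearest=1 d=41 new=(0,6) → add node 2 parent=1 cost=6
3. q=(24,37) nearest=2 d=31 new=(3,9) → add node 3 parent=2 cost=9
4. q=(37,8) nearest=3 d=34 new=(6,8) → add node 4 parent=3 cost=12
5. q=(36,11) nearest=4 d=30 new=(9,11) → add node 5 parent=4 cost=15
6. q=(34,45) nearest=5 d=34 new=(12,14) → add node 6 parent=5 cost=18
7. q=(9,0) nearest=1 d=7 new=(5,0) → add node 7 parent=1 cost=6
8. q=(11,42) nearest=6 d=28 new=(11,17) → add node 8 parent=6 cost=21
9. q=(37,21) nearest=6 d=25 new=(15,17) → add node 9 parent=6 cost=21
10. q=(36,47) nearest=8 d=30 new=(14,20) → add node 10 parent=8 cost=24
11. q=(25,13) nearest=9 d=10 new=(18,14) → add node 11 parent=9 cost=24
12. q=(29,2) nearest=11 d=12 new=(21,11) → blocked by [12,20]×[3,13], reject
13. q=(0,18) nearest=3 d=9 new=(0,12) → add node 12 parent=3 cost=12
14. q=(27,40) nearest=10 d=20 new=(17,23) → add node 13 parent=10 cost=27
15. q=(16,12) nearest=11 d=2 new=(16,12) → blocked by [12,20]×[3,13], reject
16. q=(27,3) nearest=11 d=11 new=(21,11) → blocked by [12,20]×[3,13], reject
17. q=(19,8) nearest=11 d=6 new=(19,11) → blocked by [12,20]×[3,13], reject
18. q=(12,43) nearest=13 d=20 new=(14,26) → add node 14 parent=13 cost=30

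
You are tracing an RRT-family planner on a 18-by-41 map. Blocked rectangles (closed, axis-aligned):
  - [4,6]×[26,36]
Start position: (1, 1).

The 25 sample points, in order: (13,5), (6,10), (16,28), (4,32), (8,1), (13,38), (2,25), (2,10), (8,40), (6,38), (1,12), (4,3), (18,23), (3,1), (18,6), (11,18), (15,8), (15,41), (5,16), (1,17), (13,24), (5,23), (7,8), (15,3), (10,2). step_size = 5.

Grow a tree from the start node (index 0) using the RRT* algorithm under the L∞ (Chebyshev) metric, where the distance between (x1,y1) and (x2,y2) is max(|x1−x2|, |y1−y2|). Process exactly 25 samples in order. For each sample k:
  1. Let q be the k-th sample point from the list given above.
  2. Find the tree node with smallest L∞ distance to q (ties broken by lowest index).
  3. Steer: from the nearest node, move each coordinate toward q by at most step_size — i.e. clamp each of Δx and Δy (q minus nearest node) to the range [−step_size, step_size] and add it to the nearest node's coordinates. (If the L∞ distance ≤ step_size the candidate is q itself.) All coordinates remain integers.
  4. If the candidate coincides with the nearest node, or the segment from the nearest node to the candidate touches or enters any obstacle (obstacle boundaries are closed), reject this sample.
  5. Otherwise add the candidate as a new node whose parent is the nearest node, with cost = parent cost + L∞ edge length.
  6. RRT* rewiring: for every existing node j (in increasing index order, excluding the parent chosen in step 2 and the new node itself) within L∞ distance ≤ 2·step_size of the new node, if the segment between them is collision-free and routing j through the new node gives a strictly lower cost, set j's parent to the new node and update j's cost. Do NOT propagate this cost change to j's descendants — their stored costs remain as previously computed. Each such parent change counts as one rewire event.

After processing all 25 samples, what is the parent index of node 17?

Parent of node 17: 9

1. q=(13,5) nearest=0 d=12 new=(6,5) → add node 1 parent=0 cost=5
2. q=(6,10) nearest=1 d=5 new=(6,10) → add node 2 parent=1 cost=10
3. q=(16,28) nearest=2 d=18 new=(11,15) → add node 3 parent=2 cost=15
4. q=(4,32) nearest=3 d=17 new=(6,20) → add node 4 parent=3 cost=20
5. q=(8,1) nearest=1 d=4 new=(8,1) → add node 5 parent=1 cost=9
6. q=(13,38) nearest=4 d=18 new=(11,25) → add node 6 parent=4 cost=25
7. q=(2,25) nearest=4 d=5 new=(2,25) → add node 7 parent=4 cost=25
8. q=(2,10) nearest=2 d=4 new=(2,10) → add node 8 parent=2 cost=14
9. q=(8,40) nearest=6 d=15 new=(8,30) → add node 9 parent=6 cost=30
10. q=(6,38) nearest=9 d=8 new=(6,35) → blocked by [4,6]×[26,36], reject
11. q=(1,12) nearest=8 d=2 new=(1,12) → add node 10 parent=8 cost=16
12. q=(4,3) nearest=1 d=2 new=(4,3) → add node 11 parent=1 cost=7
13. q=(18,23) nearest=6 d=7 new=(16,23) → add node 12 parent=6 cost=30
14. q=(3,1) nearest=0 d=2 new=(3,1) → add node 13 parent=0 cost=2; rewire 5→13 (7<9); rewire 8→13 (11<14); rewire 11→13 (4<7)
15. q=(18,6) nearest=3 d=9 new=(16,10) → add node 14 parent=3 cost=20
16. q=(11,18) nearest=3 d=3 new=(11,18) → add node 15 parent=3 cost=18; rewire 12→15 (23<30)
17. q=(15,8) nearest=14 d=2 new=(15,8) → add node 16 parent=14 cost=22
18. q=(15,41) nearest=9 d=11 new=(13,35) → add node 17 parent=9 cost=35
19. q=(5,16) nearest=4 d=4 new=(5,16) → add node 18 parent=4 cost=24
20. q=(1,17) nearest=18 d=4 new=(1,17) → add node 19 parent=18 cost=28
21. q=(13,24) nearest=6 d=2 new=(13,24) → add node 20 parent=6 cost=27
22. q=(5,23) nearest=4 d=3 new=(5,23) → add node 21 parent=4 cost=23
23. q=(7,8) nearest=2 d=2 new=(7,8) → add node 22 parent=2 cost=12; rewire 16→22 (20<22); rewire 18→22 (20<24); rewire 19→22 (21<28)
24. q=(15,3) nearest=16 d=5 new=(15,3) → add node 23 parent=16 cost=25
25. q=(10,2) nearest=5 d=2 new=(10,2) → add node 24 parent=5 cost=9; rewire 14→24 (17<20); rewire 16→24 (15<20); rewire 23→24 (14<25)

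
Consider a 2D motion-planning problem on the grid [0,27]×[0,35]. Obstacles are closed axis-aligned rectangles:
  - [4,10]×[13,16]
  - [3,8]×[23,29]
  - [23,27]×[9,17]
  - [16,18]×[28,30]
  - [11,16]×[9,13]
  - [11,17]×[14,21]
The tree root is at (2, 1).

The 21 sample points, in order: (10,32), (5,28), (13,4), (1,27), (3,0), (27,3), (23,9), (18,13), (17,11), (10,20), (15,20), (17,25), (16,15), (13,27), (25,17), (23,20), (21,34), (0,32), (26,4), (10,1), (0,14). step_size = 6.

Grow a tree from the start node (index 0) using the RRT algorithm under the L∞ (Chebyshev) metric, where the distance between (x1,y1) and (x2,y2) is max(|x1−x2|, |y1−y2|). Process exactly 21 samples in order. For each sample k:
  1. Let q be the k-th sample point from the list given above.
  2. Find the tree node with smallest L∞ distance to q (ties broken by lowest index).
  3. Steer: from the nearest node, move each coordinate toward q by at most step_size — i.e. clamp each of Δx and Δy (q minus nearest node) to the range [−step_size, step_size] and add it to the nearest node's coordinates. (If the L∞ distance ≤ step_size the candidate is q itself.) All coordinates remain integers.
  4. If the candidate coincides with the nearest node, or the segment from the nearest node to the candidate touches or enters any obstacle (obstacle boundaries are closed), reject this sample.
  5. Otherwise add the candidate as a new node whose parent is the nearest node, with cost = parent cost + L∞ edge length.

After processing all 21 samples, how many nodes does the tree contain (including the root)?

Node count: 12

1. q=(10,32) nearest=0 d=31 new=(8,7) → add node 1 parent=0 cost=6
2. q=(5,28) nearest=1 d=21 new=(5,13) → blocked by [4,10]×[13,16], reject
3. q=(13,4) nearest=1 d=5 new=(13,4) → add node 2 parent=1 cost=11
4. q=(1,27) nearest=1 d=20 new=(2,13) → add node 3 parent=1 cost=12
5. q=(3,0) nearest=0 d=1 new=(3,0) → add node 4 parent=0 cost=1
6. q=(27,3) nearest=2 d=14 new=(19,3) → add node 5 parent=2 cost=17
7. q=(23,9) nearest=5 d=6 new=(23,9) → blocked by [23,27]×[9,17], reject
8. q=(18,13) nearest=2 d=9 new=(18,10) → add node 6 parent=2 cost=17
9. q=(17,11) nearest=6 d=1 new=(17,11) → add node 7 parent=6 cost=18
10. q=(10,20) nearest=3 d=8 new=(8,19) → blocked by [4,10]×[13,16], reject
11. q=(15,20) nearest=7 d=9 new=(15,17) → blocked by [11,17]×[14,21], reject
12. q=(17,25) nearest=7 d=14 new=(17,17) → blocked by [11,17]×[14,21], reject
13. q=(16,15) nearest=7 d=4 new=(16,15) → blocked by [11,17]×[14,21], reject
14. q=(13,27) nearest=3 d=14 new=(8,19) → blocked by [4,10]×[13,16], reject
15. q=(25,17) nearest=6 d=7 new=(24,16) → blocked by [23,27]×[9,17], reject
16. q=(23,20) nearest=7 d=9 new=(23,17) → blocked by [23,27]×[9,17], reject
17. q=(21,34) nearest=3 d=21 new=(8,19) → blocked by [4,10]×[13,16], reject
18. q=(0,32) nearest=3 d=19 new=(0,19) → add node 8 parent=3 cost=18
19. q=(26,4) nearest=5 d=7 new=(25,4) → add node 9 parent=5 cost=23
20. q=(10,1) nearest=2 d=3 new=(10,1) → add node 10 parent=2 cost=14
21. q=(0,14) nearest=3 d=2 new=(0,14) → add node 11 parent=3 cost=14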